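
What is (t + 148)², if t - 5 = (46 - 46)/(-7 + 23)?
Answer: 23409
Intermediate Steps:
t = 5 (t = 5 + (46 - 46)/(-7 + 23) = 5 + 0/16 = 5 + 0*(1/16) = 5 + 0 = 5)
(t + 148)² = (5 + 148)² = 153² = 23409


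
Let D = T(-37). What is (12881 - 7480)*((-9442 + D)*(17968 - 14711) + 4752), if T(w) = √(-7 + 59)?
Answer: -166069094642 + 35182114*√13 ≈ -1.6594e+11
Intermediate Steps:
T(w) = 2*√13 (T(w) = √52 = 2*√13)
D = 2*√13 ≈ 7.2111
(12881 - 7480)*((-9442 + D)*(17968 - 14711) + 4752) = (12881 - 7480)*((-9442 + 2*√13)*(17968 - 14711) + 4752) = 5401*((-9442 + 2*√13)*3257 + 4752) = 5401*((-30752594 + 6514*√13) + 4752) = 5401*(-30747842 + 6514*√13) = -166069094642 + 35182114*√13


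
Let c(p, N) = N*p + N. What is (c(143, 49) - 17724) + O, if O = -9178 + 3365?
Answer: -16481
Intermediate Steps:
c(p, N) = N + N*p
O = -5813
(c(143, 49) - 17724) + O = (49*(1 + 143) - 17724) - 5813 = (49*144 - 17724) - 5813 = (7056 - 17724) - 5813 = -10668 - 5813 = -16481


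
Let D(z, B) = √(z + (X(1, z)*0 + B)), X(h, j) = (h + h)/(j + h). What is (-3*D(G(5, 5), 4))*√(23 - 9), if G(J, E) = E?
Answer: -9*√14 ≈ -33.675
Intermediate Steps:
X(h, j) = 2*h/(h + j) (X(h, j) = (2*h)/(h + j) = 2*h/(h + j))
D(z, B) = √(B + z) (D(z, B) = √(z + ((2*1/(1 + z))*0 + B)) = √(z + ((2/(1 + z))*0 + B)) = √(z + (0 + B)) = √(z + B) = √(B + z))
(-3*D(G(5, 5), 4))*√(23 - 9) = (-3*√(4 + 5))*√(23 - 9) = (-3*√9)*√14 = (-3*3)*√14 = -9*√14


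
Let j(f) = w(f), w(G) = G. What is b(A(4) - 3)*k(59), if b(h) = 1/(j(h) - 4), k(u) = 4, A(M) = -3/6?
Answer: -8/15 ≈ -0.53333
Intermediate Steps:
j(f) = f
A(M) = -1/2 (A(M) = -3*1/6 = -1/2)
b(h) = 1/(-4 + h) (b(h) = 1/(h - 4) = 1/(-4 + h))
b(A(4) - 3)*k(59) = 4/(-4 + (-1/2 - 3)) = 4/(-4 - 7/2) = 4/(-15/2) = -2/15*4 = -8/15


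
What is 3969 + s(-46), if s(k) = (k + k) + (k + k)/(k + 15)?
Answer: 120279/31 ≈ 3880.0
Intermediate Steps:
s(k) = 2*k + 2*k/(15 + k) (s(k) = 2*k + (2*k)/(15 + k) = 2*k + 2*k/(15 + k))
3969 + s(-46) = 3969 + 2*(-46)*(16 - 46)/(15 - 46) = 3969 + 2*(-46)*(-30)/(-31) = 3969 + 2*(-46)*(-1/31)*(-30) = 3969 - 2760/31 = 120279/31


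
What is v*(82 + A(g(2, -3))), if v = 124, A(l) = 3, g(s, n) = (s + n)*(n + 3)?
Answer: 10540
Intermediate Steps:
g(s, n) = (3 + n)*(n + s) (g(s, n) = (n + s)*(3 + n) = (3 + n)*(n + s))
v*(82 + A(g(2, -3))) = 124*(82 + 3) = 124*85 = 10540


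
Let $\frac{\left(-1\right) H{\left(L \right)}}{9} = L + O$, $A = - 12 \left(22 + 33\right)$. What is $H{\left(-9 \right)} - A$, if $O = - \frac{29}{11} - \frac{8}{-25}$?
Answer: $\frac{209508}{275} \approx 761.85$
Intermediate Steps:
$A = -660$ ($A = \left(-12\right) 55 = -660$)
$O = - \frac{637}{275}$ ($O = \left(-29\right) \frac{1}{11} - - \frac{8}{25} = - \frac{29}{11} + \frac{8}{25} = - \frac{637}{275} \approx -2.3164$)
$H{\left(L \right)} = \frac{5733}{275} - 9 L$ ($H{\left(L \right)} = - 9 \left(L - \frac{637}{275}\right) = - 9 \left(- \frac{637}{275} + L\right) = \frac{5733}{275} - 9 L$)
$H{\left(-9 \right)} - A = \left(\frac{5733}{275} - -81\right) - -660 = \left(\frac{5733}{275} + 81\right) + 660 = \frac{28008}{275} + 660 = \frac{209508}{275}$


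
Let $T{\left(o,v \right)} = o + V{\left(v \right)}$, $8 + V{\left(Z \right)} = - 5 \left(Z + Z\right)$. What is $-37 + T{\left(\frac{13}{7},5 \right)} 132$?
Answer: $- \frac{52135}{7} \approx -7447.9$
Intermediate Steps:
$V{\left(Z \right)} = -8 - 10 Z$ ($V{\left(Z \right)} = -8 - 5 \left(Z + Z\right) = -8 - 5 \cdot 2 Z = -8 - 10 Z$)
$T{\left(o,v \right)} = -8 + o - 10 v$ ($T{\left(o,v \right)} = o - \left(8 + 10 v\right) = -8 + o - 10 v$)
$-37 + T{\left(\frac{13}{7},5 \right)} 132 = -37 + \left(-8 + \frac{13}{7} - 50\right) 132 = -37 - \frac{51876}{7} = - \frac{52135}{7}$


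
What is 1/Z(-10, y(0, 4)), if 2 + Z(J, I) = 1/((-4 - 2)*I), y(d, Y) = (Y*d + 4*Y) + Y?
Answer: -120/241 ≈ -0.49793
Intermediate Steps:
y(d, Y) = 5*Y + Y*d (y(d, Y) = (4*Y + Y*d) + Y = 5*Y + Y*d)
Z(J, I) = -2 - 1/(6*I) (Z(J, I) = -2 + 1/((-4 - 2)*I) = -2 + 1/(-6*I) = -2 - 1/(6*I))
1/Z(-10, y(0, 4)) = 1/(-2 - 1/(4*(5 + 0))/6) = 1/(-2 - 1/(6*(4*5))) = 1/(-2 - 1/6/20) = 1/(-2 - 1/6*1/20) = 1/(-2 - 1/120) = 1/(-241/120) = -120/241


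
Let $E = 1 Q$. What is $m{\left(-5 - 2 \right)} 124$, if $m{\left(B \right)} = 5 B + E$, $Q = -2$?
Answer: $-4588$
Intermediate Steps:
$E = -2$ ($E = 1 \left(-2\right) = -2$)
$m{\left(B \right)} = -2 + 5 B$ ($m{\left(B \right)} = 5 B - 2 = -2 + 5 B$)
$m{\left(-5 - 2 \right)} 124 = \left(-2 + 5 \left(-5 - 2\right)\right) 124 = \left(-2 + 5 \left(-7\right)\right) 124 = \left(-2 - 35\right) 124 = \left(-37\right) 124 = -4588$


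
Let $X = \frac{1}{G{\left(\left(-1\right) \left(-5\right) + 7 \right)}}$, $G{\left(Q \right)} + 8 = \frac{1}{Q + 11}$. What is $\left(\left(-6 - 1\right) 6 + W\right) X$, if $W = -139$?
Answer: $\frac{4163}{183} \approx 22.749$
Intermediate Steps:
$G{\left(Q \right)} = -8 + \frac{1}{11 + Q}$ ($G{\left(Q \right)} = -8 + \frac{1}{Q + 11} = -8 + \frac{1}{11 + Q}$)
$X = - \frac{23}{183}$ ($X = \frac{1}{\frac{1}{11 + \left(\left(-1\right) \left(-5\right) + 7\right)} \left(-87 - 8 \left(\left(-1\right) \left(-5\right) + 7\right)\right)} = \frac{1}{\frac{1}{11 + \left(5 + 7\right)} \left(-87 - 8 \left(5 + 7\right)\right)} = \frac{1}{\frac{1}{11 + 12} \left(-87 - 96\right)} = \frac{1}{\frac{1}{23} \left(-87 - 96\right)} = \frac{1}{\frac{1}{23} \left(-183\right)} = \frac{1}{- \frac{183}{23}} = - \frac{23}{183} \approx -0.12568$)
$\left(\left(-6 - 1\right) 6 + W\right) X = \left(\left(-6 - 1\right) 6 - 139\right) \left(- \frac{23}{183}\right) = \left(\left(-7\right) 6 - 139\right) \left(- \frac{23}{183}\right) = \left(-42 - 139\right) \left(- \frac{23}{183}\right) = \left(-181\right) \left(- \frac{23}{183}\right) = \frac{4163}{183}$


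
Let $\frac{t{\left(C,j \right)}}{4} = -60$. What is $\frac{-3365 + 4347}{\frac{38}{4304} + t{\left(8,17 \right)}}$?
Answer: $- \frac{2113264}{516461} \approx -4.0918$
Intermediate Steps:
$t{\left(C,j \right)} = -240$ ($t{\left(C,j \right)} = 4 \left(-60\right) = -240$)
$\frac{-3365 + 4347}{\frac{38}{4304} + t{\left(8,17 \right)}} = \frac{-3365 + 4347}{\frac{38}{4304} - 240} = \frac{982}{38 \cdot \frac{1}{4304} - 240} = \frac{982}{\frac{19}{2152} - 240} = \frac{982}{- \frac{516461}{2152}} = 982 \left(- \frac{2152}{516461}\right) = - \frac{2113264}{516461}$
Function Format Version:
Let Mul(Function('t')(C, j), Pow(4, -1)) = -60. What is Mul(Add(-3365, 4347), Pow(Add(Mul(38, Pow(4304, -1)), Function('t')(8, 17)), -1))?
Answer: Rational(-2113264, 516461) ≈ -4.0918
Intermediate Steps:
Function('t')(C, j) = -240 (Function('t')(C, j) = Mul(4, -60) = -240)
Mul(Add(-3365, 4347), Pow(Add(Mul(38, Pow(4304, -1)), Function('t')(8, 17)), -1)) = Mul(Add(-3365, 4347), Pow(Add(Mul(38, Pow(4304, -1)), -240), -1)) = Mul(982, Pow(Add(Mul(38, Rational(1, 4304)), -240), -1)) = Mul(982, Pow(Add(Rational(19, 2152), -240), -1)) = Mul(982, Pow(Rational(-516461, 2152), -1)) = Mul(982, Rational(-2152, 516461)) = Rational(-2113264, 516461)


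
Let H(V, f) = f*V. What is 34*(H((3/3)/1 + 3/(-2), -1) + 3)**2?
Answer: 833/2 ≈ 416.50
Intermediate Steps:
H(V, f) = V*f
34*(H((3/3)/1 + 3/(-2), -1) + 3)**2 = 34*(((3/3)/1 + 3/(-2))*(-1) + 3)**2 = 34*(((3*(1/3))*1 + 3*(-1/2))*(-1) + 3)**2 = 34*((1*1 - 3/2)*(-1) + 3)**2 = 34*((1 - 3/2)*(-1) + 3)**2 = 34*(-1/2*(-1) + 3)**2 = 34*(1/2 + 3)**2 = 34*(7/2)**2 = 34*(49/4) = 833/2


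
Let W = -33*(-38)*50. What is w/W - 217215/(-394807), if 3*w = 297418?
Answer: 7194584083/3375599850 ≈ 2.1314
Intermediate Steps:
w = 297418/3 (w = (⅓)*297418 = 297418/3 ≈ 99139.)
W = 62700 (W = 1254*50 = 62700)
w/W - 217215/(-394807) = (297418/3)/62700 - 217215/(-394807) = (297418/3)*(1/62700) - 217215*(-1/394807) = 13519/8550 + 217215/394807 = 7194584083/3375599850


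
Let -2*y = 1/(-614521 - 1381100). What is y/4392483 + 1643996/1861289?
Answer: 28821654444259909745/32631118554363039054 ≈ 0.88326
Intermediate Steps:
y = 1/3991242 (y = -1/(2*(-614521 - 1381100)) = -½/(-1995621) = -½*(-1/1995621) = 1/3991242 ≈ 2.5055e-7)
y/4392483 + 1643996/1861289 = (1/3991242)/4392483 + 1643996/1861289 = (1/3991242)*(1/4392483) + 1643996*(1/1861289) = 1/17531462633886 + 1643996/1861289 = 28821654444259909745/32631118554363039054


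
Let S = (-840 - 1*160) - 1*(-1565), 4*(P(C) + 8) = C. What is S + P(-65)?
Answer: 2163/4 ≈ 540.75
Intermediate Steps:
P(C) = -8 + C/4
S = 565 (S = (-840 - 160) + 1565 = -1000 + 1565 = 565)
S + P(-65) = 565 + (-8 + (1/4)*(-65)) = 565 + (-8 - 65/4) = 565 - 97/4 = 2163/4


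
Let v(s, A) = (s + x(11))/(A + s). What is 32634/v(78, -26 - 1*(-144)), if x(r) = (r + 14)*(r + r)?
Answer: 1599066/157 ≈ 10185.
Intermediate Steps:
x(r) = 2*r*(14 + r) (x(r) = (14 + r)*(2*r) = 2*r*(14 + r))
v(s, A) = (550 + s)/(A + s) (v(s, A) = (s + 2*11*(14 + 11))/(A + s) = (s + 2*11*25)/(A + s) = (s + 550)/(A + s) = (550 + s)/(A + s))
32634/v(78, -26 - 1*(-144)) = 32634/(((550 + 78)/((-26 - 1*(-144)) + 78))) = 32634/((628/((-26 + 144) + 78))) = 32634/((628/(118 + 78))) = 32634/((628/196)) = 32634/(((1/196)*628)) = 32634/(157/49) = 32634*(49/157) = 1599066/157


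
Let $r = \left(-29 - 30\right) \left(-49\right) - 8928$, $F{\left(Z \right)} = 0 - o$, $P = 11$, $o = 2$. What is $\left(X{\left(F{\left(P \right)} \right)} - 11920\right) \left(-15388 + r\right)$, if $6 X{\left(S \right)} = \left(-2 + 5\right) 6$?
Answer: $255321725$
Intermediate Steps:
$F{\left(Z \right)} = -2$ ($F{\left(Z \right)} = 0 - 2 = -2$)
$X{\left(S \right)} = 3$ ($X{\left(S \right)} = \frac{\left(-2 + 5\right) 6}{6} = \frac{3 \cdot 6}{6} = \frac{1}{6} \cdot 18 = 3$)
$r = -6037$ ($r = \left(-59\right) \left(-49\right) - 8928 = 2891 - 8928 = -6037$)
$\left(X{\left(F{\left(P \right)} \right)} - 11920\right) \left(-15388 + r\right) = \left(3 - 11920\right) \left(-15388 - 6037\right) = \left(-11917\right) \left(-21425\right) = 255321725$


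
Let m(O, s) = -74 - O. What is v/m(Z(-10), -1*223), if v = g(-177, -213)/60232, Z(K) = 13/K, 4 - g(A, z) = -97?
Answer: -505/21894332 ≈ -2.3065e-5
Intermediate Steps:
g(A, z) = 101 (g(A, z) = 4 - 1*(-97) = 4 + 97 = 101)
v = 101/60232 ≈ 0.0016769
v/m(Z(-10), -1*223) = 101/(60232*(-74 - 13/(-10))) = 101/(60232*(-74 - 13*(-1)/10)) = 101/(60232*(-74 - 1*(-13/10))) = 101/(60232*(-74 + 13/10)) = 101/(60232*(-727/10)) = (101/60232)*(-10/727) = -505/21894332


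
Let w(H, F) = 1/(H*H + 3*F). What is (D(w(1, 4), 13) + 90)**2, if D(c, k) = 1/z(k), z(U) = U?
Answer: 1371241/169 ≈ 8113.9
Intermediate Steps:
w(H, F) = 1/(H**2 + 3*F)
D(c, k) = 1/k
(D(w(1, 4), 13) + 90)**2 = (1/13 + 90)**2 = (1171/13)**2 = 1371241/169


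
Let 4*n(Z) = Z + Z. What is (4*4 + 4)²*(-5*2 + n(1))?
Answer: -3800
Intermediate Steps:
n(Z) = Z/2 (n(Z) = (Z + Z)/4 = (2*Z)/4 = Z/2)
(4*4 + 4)²*(-5*2 + n(1)) = (4*4 + 4)²*(-5*2 + (½)*1) = (16 + 4)²*(-10 + ½) = 20²*(-19/2) = 400*(-19/2) = -3800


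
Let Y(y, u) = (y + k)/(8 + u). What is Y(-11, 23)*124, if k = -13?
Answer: -96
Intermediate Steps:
Y(y, u) = (-13 + y)/(8 + u) (Y(y, u) = (y - 13)/(8 + u) = (-13 + y)/(8 + u))
Y(-11, 23)*124 = ((-13 - 11)/(8 + 23))*124 = (-24/31)*124 = ((1/31)*(-24))*124 = -24/31*124 = -96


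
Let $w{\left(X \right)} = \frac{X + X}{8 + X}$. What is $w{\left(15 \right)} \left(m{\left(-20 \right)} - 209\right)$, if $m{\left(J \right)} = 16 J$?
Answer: $-690$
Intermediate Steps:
$w{\left(X \right)} = \frac{2 X}{8 + X}$
$w{\left(15 \right)} \left(m{\left(-20 \right)} - 209\right) = 2 \cdot 15 \frac{1}{8 + 15} \left(16 \left(-20\right) - 209\right) = 2 \cdot 15 \cdot \frac{1}{23} \left(-320 - 209\right) = 2 \cdot 15 \cdot \frac{1}{23} \left(-529\right) = \frac{30}{23} \left(-529\right) = -690$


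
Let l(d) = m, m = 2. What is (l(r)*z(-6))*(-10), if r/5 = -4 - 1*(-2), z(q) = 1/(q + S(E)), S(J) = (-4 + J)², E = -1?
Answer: -20/19 ≈ -1.0526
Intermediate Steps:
z(q) = 1/(25 + q) (z(q) = 1/(q + (-4 - 1)²) = 1/(q + (-5)²) = 1/(q + 25) = 1/(25 + q))
r = -10 (r = 5*(-4 - 1*(-2)) = 5*(-4 + 2) = 5*(-2) = -10)
l(d) = 2
(l(r)*z(-6))*(-10) = (2/(25 - 6))*(-10) = (2/19)*(-10) = -20/19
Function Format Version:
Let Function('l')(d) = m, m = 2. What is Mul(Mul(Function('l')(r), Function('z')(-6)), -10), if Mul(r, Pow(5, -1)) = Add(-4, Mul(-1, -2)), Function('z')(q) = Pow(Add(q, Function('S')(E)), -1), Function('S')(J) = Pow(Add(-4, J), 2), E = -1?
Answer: Rational(-20, 19) ≈ -1.0526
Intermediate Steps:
Function('z')(q) = Pow(Add(25, q), -1) (Function('z')(q) = Pow(Add(q, Pow(Add(-4, -1), 2)), -1) = Pow(Add(q, Pow(-5, 2)), -1) = Pow(Add(q, 25), -1) = Pow(Add(25, q), -1))
r = -10 (r = Mul(5, Add(-4, Mul(-1, -2))) = Mul(5, Add(-4, 2)) = Mul(5, -2) = -10)
Function('l')(d) = 2
Mul(Mul(Function('l')(r), Function('z')(-6)), -10) = Mul(Mul(2, Pow(Add(25, -6), -1)), -10) = Mul(Mul(2, Pow(19, -1)), -10) = Mul(Mul(2, Rational(1, 19)), -10) = Mul(Rational(2, 19), -10) = Rational(-20, 19)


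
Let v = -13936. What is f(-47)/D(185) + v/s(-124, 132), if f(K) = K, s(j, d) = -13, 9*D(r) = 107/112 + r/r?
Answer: 62464/73 ≈ 855.67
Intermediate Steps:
D(r) = 73/336 (D(r) = (107/112 + r/r)/9 = (107*(1/112) + 1)/9 = (107/112 + 1)/9 = (⅑)*(219/112) = 73/336)
f(-47)/D(185) + v/s(-124, 132) = -47/73/336 - 13936/(-13) = -47*336/73 - 13936*(-1/13) = -15792/73 + 1072 = 62464/73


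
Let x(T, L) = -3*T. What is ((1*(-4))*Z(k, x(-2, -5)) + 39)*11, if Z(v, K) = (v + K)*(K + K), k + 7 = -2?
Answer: 2013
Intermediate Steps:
k = -9 (k = -7 - 2 = -9)
Z(v, K) = 2*K*(K + v) (Z(v, K) = (K + v)*(2*K) = 2*K*(K + v))
((1*(-4))*Z(k, x(-2, -5)) + 39)*11 = ((1*(-4))*(2*(-3*(-2))*(-3*(-2) - 9)) + 39)*11 = (-8*6*(6 - 9) + 39)*11 = (-8*6*(-3) + 39)*11 = (-4*(-36) + 39)*11 = (144 + 39)*11 = 183*11 = 2013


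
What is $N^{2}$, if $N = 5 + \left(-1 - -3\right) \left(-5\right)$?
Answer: $25$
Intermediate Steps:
$N = -5$ ($N = 5 + \left(-1 + 3\right) \left(-5\right) = 5 + 2 \left(-5\right) = 5 - 10 = -5$)
$N^{2} = \left(-5\right)^{2} = 25$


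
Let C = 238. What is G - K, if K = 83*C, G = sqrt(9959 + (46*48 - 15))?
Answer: -19754 + 14*sqrt(62) ≈ -19644.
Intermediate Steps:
G = 14*sqrt(62) (G = sqrt(9959 + (2208 - 15)) = sqrt(9959 + 2193) = sqrt(12152) = 14*sqrt(62) ≈ 110.24)
K = 19754 (K = 83*238 = 19754)
G - K = 14*sqrt(62) - 1*19754 = 14*sqrt(62) - 19754 = -19754 + 14*sqrt(62)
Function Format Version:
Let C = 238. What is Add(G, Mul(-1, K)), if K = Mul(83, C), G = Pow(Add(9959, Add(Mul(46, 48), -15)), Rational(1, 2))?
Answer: Add(-19754, Mul(14, Pow(62, Rational(1, 2)))) ≈ -19644.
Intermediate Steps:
G = Mul(14, Pow(62, Rational(1, 2))) (G = Pow(Add(9959, Add(2208, -15)), Rational(1, 2)) = Pow(Add(9959, 2193), Rational(1, 2)) = Pow(12152, Rational(1, 2)) = Mul(14, Pow(62, Rational(1, 2))) ≈ 110.24)
K = 19754 (K = Mul(83, 238) = 19754)
Add(G, Mul(-1, K)) = Add(Mul(14, Pow(62, Rational(1, 2))), Mul(-1, 19754)) = Add(Mul(14, Pow(62, Rational(1, 2))), -19754) = Add(-19754, Mul(14, Pow(62, Rational(1, 2))))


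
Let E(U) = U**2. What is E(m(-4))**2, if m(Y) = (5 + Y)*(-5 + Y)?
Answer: 6561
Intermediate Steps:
m(Y) = (-5 + Y)*(5 + Y)
E(m(-4))**2 = ((-25 + (-4)**2)**2)**2 = ((-25 + 16)**2)**2 = ((-9)**2)**2 = 81**2 = 6561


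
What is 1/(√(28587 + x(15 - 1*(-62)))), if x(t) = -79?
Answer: √7127/14254 ≈ 0.0059227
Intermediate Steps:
1/(√(28587 + x(15 - 1*(-62)))) = 1/(√(28587 - 79)) = 1/(√28508) = 1/(2*√7127) = √7127/14254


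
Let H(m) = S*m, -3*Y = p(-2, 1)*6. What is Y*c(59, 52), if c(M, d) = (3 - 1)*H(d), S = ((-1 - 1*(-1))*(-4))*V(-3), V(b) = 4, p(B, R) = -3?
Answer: 0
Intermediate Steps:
Y = 6 (Y = -(-1)*6 = -⅓*(-18) = 6)
S = 0 (S = ((-1 - 1*(-1))*(-4))*4 = ((-1 + 1)*(-4))*4 = (0*(-4))*4 = 0*4 = 0)
H(m) = 0 (H(m) = 0*m = 0)
c(M, d) = 0 (c(M, d) = (3 - 1)*0 = 2*0 = 0)
Y*c(59, 52) = 6*0 = 0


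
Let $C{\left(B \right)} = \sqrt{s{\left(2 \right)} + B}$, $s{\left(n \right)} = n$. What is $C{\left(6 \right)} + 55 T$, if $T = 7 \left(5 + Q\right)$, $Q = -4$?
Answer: $385 + 2 \sqrt{2} \approx 387.83$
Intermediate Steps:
$C{\left(B \right)} = \sqrt{2 + B}$
$T = 7$ ($T = 7 \left(5 - 4\right) = 7 \cdot 1 = 7$)
$C{\left(6 \right)} + 55 T = \sqrt{2 + 6} + 55 \cdot 7 = \sqrt{8} + 385 = 2 \sqrt{2} + 385 = 385 + 2 \sqrt{2}$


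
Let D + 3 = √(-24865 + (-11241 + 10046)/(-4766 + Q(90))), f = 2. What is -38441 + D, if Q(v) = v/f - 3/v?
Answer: -38444 + I*√498770415631915/141631 ≈ -38444.0 + 157.69*I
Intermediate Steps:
Q(v) = v/2 - 3/v
D = -3 + I*√498770415631915/141631 (D = -3 + √(-24865 + (-11241 + 10046)/(-4766 + ((½)*90 - 3/90))) = -3 + √(-24865 - 1195/(-4766 + (45 - 3*1/90))) = -3 + √(-24865 - 1195/(-4766 + (45 - 1/30))) = -3 + √(-24865 - 1195/(-4766 + 1349/30)) = -3 + √(-24865 - 1195/(-141631/30)) = -3 + √(-24865 - 1195*(-30/141631)) = -3 + √(-24865 + 35850/141631) = -3 + √(-3521618965/141631) = -3 + I*√498770415631915/141631 ≈ -3.0 + 157.69*I)
-38441 + D = -38441 + (-3 + I*√498770415631915/141631) = -38444 + I*√498770415631915/141631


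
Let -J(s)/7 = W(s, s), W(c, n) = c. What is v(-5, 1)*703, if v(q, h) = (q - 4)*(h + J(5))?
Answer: 215118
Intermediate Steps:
J(s) = -7*s
v(q, h) = (-35 + h)*(-4 + q) (v(q, h) = (q - 4)*(h - 7*5) = (-4 + q)*(h - 35) = (-4 + q)*(-35 + h) = (-35 + h)*(-4 + q))
v(-5, 1)*703 = (140 - 35*(-5) - 4*1 + 1*(-5))*703 = (140 + 175 - 4 - 5)*703 = 306*703 = 215118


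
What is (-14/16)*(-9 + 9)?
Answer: 0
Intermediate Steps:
(-14/16)*(-9 + 9) = -14*1/16*0 = -7/8*0 = 0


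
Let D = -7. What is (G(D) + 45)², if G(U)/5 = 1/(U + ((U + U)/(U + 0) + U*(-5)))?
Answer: 73441/36 ≈ 2040.0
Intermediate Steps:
G(U) = 5/(2 - 4*U) (G(U) = 5/(U + ((U + U)/(U + 0) + U*(-5))) = 5/(U + ((2*U)/U - 5*U)) = 5/(U + (2 - 5*U)) = 5/(2 - 4*U))
(G(D) + 45)² = (-5/(-2 + 4*(-7)) + 45)² = (-5/(-2 - 28) + 45)² = (-5/(-30) + 45)² = (-5*(-1/30) + 45)² = (⅙ + 45)² = (271/6)² = 73441/36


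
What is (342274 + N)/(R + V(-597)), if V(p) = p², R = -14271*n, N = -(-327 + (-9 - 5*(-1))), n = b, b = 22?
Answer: 342605/42447 ≈ 8.0714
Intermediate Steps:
n = 22
N = 331 (N = -(-327 + (-9 + 5)) = -(-327 - 4) = -1*(-331) = 331)
R = -313962 (R = -14271*22 = -313962)
(342274 + N)/(R + V(-597)) = (342274 + 331)/(-313962 + (-597)²) = 342605/(-313962 + 356409) = 342605/42447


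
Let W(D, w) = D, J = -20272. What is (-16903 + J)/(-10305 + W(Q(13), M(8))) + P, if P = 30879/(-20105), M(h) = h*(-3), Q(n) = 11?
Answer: 429534949/206960870 ≈ 2.0754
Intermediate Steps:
M(h) = -3*h
P = -30879/20105 (P = 30879*(-1/20105) = -30879/20105 ≈ -1.5359)
(-16903 + J)/(-10305 + W(Q(13), M(8))) + P = (-16903 - 20272)/(-10305 + 11) - 30879/20105 = -37175/(-10294) - 30879/20105 = -37175*(-1/10294) - 30879/20105 = 37175/10294 - 30879/20105 = 429534949/206960870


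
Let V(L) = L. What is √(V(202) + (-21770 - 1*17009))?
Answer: I*√38577 ≈ 196.41*I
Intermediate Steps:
√(V(202) + (-21770 - 1*17009)) = √(202 + (-21770 - 1*17009)) = √(202 + (-21770 - 17009)) = √(202 - 38779) = √(-38577) = I*√38577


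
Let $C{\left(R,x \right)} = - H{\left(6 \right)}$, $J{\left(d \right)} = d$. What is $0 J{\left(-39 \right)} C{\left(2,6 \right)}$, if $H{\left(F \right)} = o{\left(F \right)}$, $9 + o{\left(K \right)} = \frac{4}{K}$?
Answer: $0$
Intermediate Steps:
$o{\left(K \right)} = -9 + \frac{4}{K}$
$H{\left(F \right)} = -9 + \frac{4}{F}$
$C{\left(R,x \right)} = \frac{25}{3}$ ($C{\left(R,x \right)} = - (-9 + \frac{4}{6}) = - (-9 + 4 \cdot \frac{1}{6}) = - (-9 + \frac{2}{3}) = \left(-1\right) \left(- \frac{25}{3}\right) = \frac{25}{3}$)
$0 J{\left(-39 \right)} C{\left(2,6 \right)} = 0 \left(\left(-39\right) \frac{25}{3}\right) = 0 \left(-325\right) = 0$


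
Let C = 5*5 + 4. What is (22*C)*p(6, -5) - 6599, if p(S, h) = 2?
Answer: -5323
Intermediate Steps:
C = 29 (C = 25 + 4 = 29)
(22*C)*p(6, -5) - 6599 = (22*29)*2 - 6599 = 638*2 - 6599 = 1276 - 6599 = -5323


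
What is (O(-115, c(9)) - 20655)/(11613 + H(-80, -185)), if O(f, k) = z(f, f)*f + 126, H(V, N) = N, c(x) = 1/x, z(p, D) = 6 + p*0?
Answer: -21219/11428 ≈ -1.8568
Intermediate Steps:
z(p, D) = 6 (z(p, D) = 6 + 0 = 6)
c(x) = 1/x
O(f, k) = 126 + 6*f (O(f, k) = 6*f + 126 = 126 + 6*f)
(O(-115, c(9)) - 20655)/(11613 + H(-80, -185)) = ((126 + 6*(-115)) - 20655)/(11613 - 185) = ((126 - 690) - 20655)/11428 = (-564 - 20655)*(1/11428) = -21219*1/11428 = -21219/11428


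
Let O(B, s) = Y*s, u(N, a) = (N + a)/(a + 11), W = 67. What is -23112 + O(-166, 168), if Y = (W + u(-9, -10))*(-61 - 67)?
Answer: -1055304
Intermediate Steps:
u(N, a) = (N + a)/(11 + a)
Y = -6144 (Y = (67 + (-9 - 10)/(11 - 10))*(-61 - 67) = (67 - 19/1)*(-128) = (67 + 1*(-19))*(-128) = (67 - 19)*(-128) = 48*(-128) = -6144)
O(B, s) = -6144*s
-23112 + O(-166, 168) = -23112 - 6144*168 = -23112 - 1032192 = -1055304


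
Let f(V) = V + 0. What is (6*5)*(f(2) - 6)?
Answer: -120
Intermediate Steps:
f(V) = V
(6*5)*(f(2) - 6) = (6*5)*(2 - 6) = 30*(-4) = -120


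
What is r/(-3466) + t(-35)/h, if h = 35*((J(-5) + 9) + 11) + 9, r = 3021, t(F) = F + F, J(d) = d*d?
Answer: -1256971/1372536 ≈ -0.91580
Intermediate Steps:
J(d) = d²
t(F) = 2*F
h = 1584 (h = 35*(((-5)² + 9) + 11) + 9 = 35*((25 + 9) + 11) + 9 = 35*(34 + 11) + 9 = 35*45 + 9 = 1575 + 9 = 1584)
r/(-3466) + t(-35)/h = 3021/(-3466) + (2*(-35))/1584 = 3021*(-1/3466) - 70*1/1584 = -3021/3466 - 35/792 = -1256971/1372536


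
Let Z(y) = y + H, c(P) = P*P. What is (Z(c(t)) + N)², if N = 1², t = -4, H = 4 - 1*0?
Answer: 441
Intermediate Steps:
H = 4 (H = 4 + 0 = 4)
c(P) = P²
N = 1
Z(y) = 4 + y (Z(y) = y + 4 = 4 + y)
(Z(c(t)) + N)² = ((4 + (-4)²) + 1)² = ((4 + 16) + 1)² = (20 + 1)² = 21² = 441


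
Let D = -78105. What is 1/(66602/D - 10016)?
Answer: -78105/782366282 ≈ -9.9832e-5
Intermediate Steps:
1/(66602/D - 10016) = 1/(66602/(-78105) - 10016) = 1/(66602*(-1/78105) - 10016) = 1/(-66602/78105 - 10016) = 1/(-782366282/78105) = -78105/782366282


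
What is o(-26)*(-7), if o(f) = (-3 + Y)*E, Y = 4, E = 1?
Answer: -7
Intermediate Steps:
o(f) = 1 (o(f) = (-3 + 4)*1 = 1*1 = 1)
o(-26)*(-7) = 1*(-7) = -7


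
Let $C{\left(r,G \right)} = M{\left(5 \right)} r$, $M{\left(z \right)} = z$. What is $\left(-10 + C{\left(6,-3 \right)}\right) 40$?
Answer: $800$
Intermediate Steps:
$C{\left(r,G \right)} = 5 r$
$\left(-10 + C{\left(6,-3 \right)}\right) 40 = \left(-10 + 5 \cdot 6\right) 40 = \left(-10 + 30\right) 40 = 20 \cdot 40 = 800$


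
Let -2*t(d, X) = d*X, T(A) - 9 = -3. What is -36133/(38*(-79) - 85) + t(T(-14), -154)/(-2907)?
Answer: 11512493/997101 ≈ 11.546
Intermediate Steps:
T(A) = 6 (T(A) = 9 - 3 = 6)
t(d, X) = -X*d/2 (t(d, X) = -d*X/2 = -X*d/2)
-36133/(38*(-79) - 85) + t(T(-14), -154)/(-2907) = -36133/(38*(-79) - 85) - ½*(-154)*6/(-2907) = -36133/(-3002 - 85) + 462*(-1/2907) = -36133/(-3087) - 154/969 = -36133*(-1/3087) - 154/969 = 36133/3087 - 154/969 = 11512493/997101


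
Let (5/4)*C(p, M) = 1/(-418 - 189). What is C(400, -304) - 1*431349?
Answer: -1309144219/3035 ≈ -4.3135e+5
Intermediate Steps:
C(p, M) = -4/3035 (C(p, M) = 4/(5*(-418 - 189)) = (4/5)/(-607) = (4/5)*(-1/607) = -4/3035)
C(400, -304) - 1*431349 = -4/3035 - 1*431349 = -4/3035 - 431349 = -1309144219/3035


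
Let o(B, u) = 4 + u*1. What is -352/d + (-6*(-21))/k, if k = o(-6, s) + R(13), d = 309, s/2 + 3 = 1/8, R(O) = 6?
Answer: 149752/5253 ≈ 28.508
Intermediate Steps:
s = -23/4 (s = -6 + 2/8 = -6 + 2*(⅛) = -6 + ¼ = -23/4 ≈ -5.7500)
o(B, u) = 4 + u
k = 17/4 (k = (4 - 23/4) + 6 = -7/4 + 6 = 17/4 ≈ 4.2500)
-352/d + (-6*(-21))/k = -352/309 + (-6*(-21))/(17/4) = -352*1/309 + 126*(4/17) = -352/309 + 504/17 = 149752/5253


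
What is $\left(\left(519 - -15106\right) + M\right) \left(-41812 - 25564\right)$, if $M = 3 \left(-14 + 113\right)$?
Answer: $-1072760672$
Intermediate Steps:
$M = 297$ ($M = 3 \cdot 99 = 297$)
$\left(\left(519 - -15106\right) + M\right) \left(-41812 - 25564\right) = \left(\left(519 - -15106\right) + 297\right) \left(-41812 - 25564\right) = \left(\left(519 + 15106\right) + 297\right) \left(-67376\right) = \left(15625 + 297\right) \left(-67376\right) = 15922 \left(-67376\right) = -1072760672$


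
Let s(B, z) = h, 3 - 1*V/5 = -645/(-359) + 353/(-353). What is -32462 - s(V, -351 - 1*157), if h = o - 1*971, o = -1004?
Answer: -30487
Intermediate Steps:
V = 3955/359 (V = 15 - 5*(-645/(-359) + 353/(-353)) = 15 - 5*(-645*(-1/359) + 353*(-1/353)) = 15 - 5*(645/359 - 1) = 15 - 5*286/359 = 15 - 1430/359 = 3955/359 ≈ 11.017)
h = -1975 (h = -1004 - 1*971 = -1004 - 971 = -1975)
s(B, z) = -1975
-32462 - s(V, -351 - 1*157) = -32462 - 1*(-1975) = -32462 + 1975 = -30487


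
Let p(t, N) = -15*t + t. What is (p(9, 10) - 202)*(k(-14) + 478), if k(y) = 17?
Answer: -162360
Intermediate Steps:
p(t, N) = -14*t
(p(9, 10) - 202)*(k(-14) + 478) = (-14*9 - 202)*(17 + 478) = (-126 - 202)*495 = -328*495 = -162360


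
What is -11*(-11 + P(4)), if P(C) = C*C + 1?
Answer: -66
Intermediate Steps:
P(C) = 1 + C² (P(C) = C² + 1 = 1 + C²)
-11*(-11 + P(4)) = -11*(-11 + (1 + 4²)) = -11*(-11 + (1 + 16)) = -11*(-11 + 17) = -11*6 = -66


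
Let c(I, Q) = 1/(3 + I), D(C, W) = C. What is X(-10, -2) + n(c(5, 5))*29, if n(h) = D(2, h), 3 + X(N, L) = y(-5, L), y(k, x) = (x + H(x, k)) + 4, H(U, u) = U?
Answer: 55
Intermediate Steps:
y(k, x) = 4 + 2*x (y(k, x) = (x + x) + 4 = 2*x + 4 = 4 + 2*x)
X(N, L) = 1 + 2*L (X(N, L) = -3 + (4 + 2*L) = 1 + 2*L)
n(h) = 2
X(-10, -2) + n(c(5, 5))*29 = (1 + 2*(-2)) + 2*29 = (1 - 4) + 58 = -3 + 58 = 55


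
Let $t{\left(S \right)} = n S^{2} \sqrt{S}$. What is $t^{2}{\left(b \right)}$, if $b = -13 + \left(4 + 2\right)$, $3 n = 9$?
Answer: $-151263$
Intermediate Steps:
$n = 3$ ($n = \frac{1}{3} \cdot 9 = 3$)
$b = -7$ ($b = -13 + 6 = -7$)
$t{\left(S \right)} = 3 S^{\frac{5}{2}}$ ($t{\left(S \right)} = 3 S^{2} \sqrt{S} = 3 S^{\frac{5}{2}}$)
$t^{2}{\left(b \right)} = \left(3 \left(-7\right)^{\frac{5}{2}}\right)^{2} = \left(3 \cdot 49 i \sqrt{7}\right)^{2} = \left(147 i \sqrt{7}\right)^{2} = -151263$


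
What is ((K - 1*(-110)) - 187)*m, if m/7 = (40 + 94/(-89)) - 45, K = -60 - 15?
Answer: 573496/89 ≈ 6443.8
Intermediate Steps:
K = -75
m = -3773/89 (m = 7*((40 + 94/(-89)) - 45) = 7*((40 + 94*(-1/89)) - 45) = 7*((40 - 94/89) - 45) = 7*(3466/89 - 45) = 7*(-539/89) = -3773/89 ≈ -42.393)
((K - 1*(-110)) - 187)*m = ((-75 - 1*(-110)) - 187)*(-3773/89) = ((-75 + 110) - 187)*(-3773/89) = (35 - 187)*(-3773/89) = -152*(-3773/89) = 573496/89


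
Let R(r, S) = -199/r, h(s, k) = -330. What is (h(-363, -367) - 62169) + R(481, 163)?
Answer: -30062218/481 ≈ -62499.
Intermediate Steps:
(h(-363, -367) - 62169) + R(481, 163) = (-330 - 62169) - 199/481 = -62499 - 199*1/481 = -62499 - 199/481 = -30062218/481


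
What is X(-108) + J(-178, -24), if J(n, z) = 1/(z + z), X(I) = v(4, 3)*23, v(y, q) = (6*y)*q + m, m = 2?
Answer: 81695/48 ≈ 1702.0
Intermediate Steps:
v(y, q) = 2 + 6*q*y (v(y, q) = (6*y)*q + 2 = 6*q*y + 2 = 2 + 6*q*y)
X(I) = 1702 (X(I) = (2 + 6*3*4)*23 = (2 + 72)*23 = 74*23 = 1702)
J(n, z) = 1/(2*z)
X(-108) + J(-178, -24) = 1702 + (½)/(-24) = 1702 + (½)*(-1/24) = 1702 - 1/48 = 81695/48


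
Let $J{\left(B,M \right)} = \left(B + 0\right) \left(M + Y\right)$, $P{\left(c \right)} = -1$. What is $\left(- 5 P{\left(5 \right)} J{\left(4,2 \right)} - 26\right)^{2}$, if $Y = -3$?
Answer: $2116$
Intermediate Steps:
$J{\left(B,M \right)} = B \left(-3 + M\right)$ ($J{\left(B,M \right)} = \left(B + 0\right) \left(M - 3\right) = B \left(-3 + M\right)$)
$\left(- 5 P{\left(5 \right)} J{\left(4,2 \right)} - 26\right)^{2} = \left(\left(-5\right) \left(-1\right) 4 \left(-3 + 2\right) - 26\right)^{2} = \left(5 \cdot 4 \left(-1\right) - 26\right)^{2} = \left(5 \left(-4\right) - 26\right)^{2} = \left(-20 - 26\right)^{2} = \left(-46\right)^{2} = 2116$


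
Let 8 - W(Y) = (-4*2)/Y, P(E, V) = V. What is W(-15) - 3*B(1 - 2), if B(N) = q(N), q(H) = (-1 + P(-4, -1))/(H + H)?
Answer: 67/15 ≈ 4.4667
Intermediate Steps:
W(Y) = 8 + 8/Y (W(Y) = 8 - (-4*2)/Y = 8 - (-8)/Y = 8 + 8/Y)
q(H) = -1/H (q(H) = (-1 - 1)/(H + H) = -2*1/(2*H) = -1/H)
B(N) = -1/N
W(-15) - 3*B(1 - 2) = (8 + 8/(-15)) - (-3)/(1 - 2) = (8 + 8*(-1/15)) - (-3)/(-1) = (8 - 8/15) - (-3)*(-1) = 112/15 - 3*1 = 112/15 - 3 = 67/15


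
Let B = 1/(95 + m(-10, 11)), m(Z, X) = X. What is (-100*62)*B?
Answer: -3100/53 ≈ -58.491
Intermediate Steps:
B = 1/106 (B = 1/(95 + 11) = 1/106 ≈ 0.0094340)
(-100*62)*B = -100*62*(1/106) = -6200*1/106 = -3100/53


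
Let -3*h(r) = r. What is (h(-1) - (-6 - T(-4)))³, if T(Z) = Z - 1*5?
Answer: -512/27 ≈ -18.963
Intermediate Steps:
h(r) = -r/3
T(Z) = -5 + Z (T(Z) = Z - 5 = -5 + Z)
(h(-1) - (-6 - T(-4)))³ = (-⅓*(-1) - (-6 - (-5 - 4)))³ = (⅓ - (-6 - 1*(-9)))³ = (⅓ - (-6 + 9))³ = (⅓ - 1*3)³ = (⅓ - 3)³ = (-8/3)³ = -512/27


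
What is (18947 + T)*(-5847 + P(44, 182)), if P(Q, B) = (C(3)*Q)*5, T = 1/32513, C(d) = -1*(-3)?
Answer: -245793500988/2501 ≈ -9.8278e+7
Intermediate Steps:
C(d) = 3
T = 1/32513 ≈ 3.0757e-5
P(Q, B) = 15*Q (P(Q, B) = (3*Q)*5 = 15*Q)
(18947 + T)*(-5847 + P(44, 182)) = (18947 + 1/32513)*(-5847 + 15*44) = 616023812*(-5847 + 660)/32513 = (616023812/32513)*(-5187) = -245793500988/2501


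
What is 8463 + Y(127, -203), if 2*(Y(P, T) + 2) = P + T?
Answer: 8423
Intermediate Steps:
Y(P, T) = -2 + P/2 + T/2 (Y(P, T) = -2 + (P + T)/2 = -2 + (P/2 + T/2) = -2 + P/2 + T/2)
8463 + Y(127, -203) = 8463 + (-2 + (½)*127 + (½)*(-203)) = 8463 + (-2 + 127/2 - 203/2) = 8463 - 40 = 8423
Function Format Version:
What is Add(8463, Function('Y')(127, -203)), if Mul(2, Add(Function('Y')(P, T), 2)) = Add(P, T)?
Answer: 8423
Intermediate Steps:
Function('Y')(P, T) = Add(-2, Mul(Rational(1, 2), P), Mul(Rational(1, 2), T)) (Function('Y')(P, T) = Add(-2, Mul(Rational(1, 2), Add(P, T))) = Add(-2, Add(Mul(Rational(1, 2), P), Mul(Rational(1, 2), T))) = Add(-2, Mul(Rational(1, 2), P), Mul(Rational(1, 2), T)))
Add(8463, Function('Y')(127, -203)) = Add(8463, Add(-2, Mul(Rational(1, 2), 127), Mul(Rational(1, 2), -203))) = Add(8463, Add(-2, Rational(127, 2), Rational(-203, 2))) = Add(8463, -40) = 8423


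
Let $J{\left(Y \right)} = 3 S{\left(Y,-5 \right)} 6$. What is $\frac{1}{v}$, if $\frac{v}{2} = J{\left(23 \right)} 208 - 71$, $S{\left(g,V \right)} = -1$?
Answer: $- \frac{1}{7630} \approx -0.00013106$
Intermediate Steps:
$J{\left(Y \right)} = -18$ ($J{\left(Y \right)} = 3 \left(-1\right) 6 = \left(-3\right) 6 = -18$)
$v = -7630$ ($v = 2 \left(\left(-18\right) 208 - 71\right) = 2 \left(-3744 - 71\right) = 2 \left(-3815\right) = -7630$)
$\frac{1}{v} = \frac{1}{-7630} = - \frac{1}{7630}$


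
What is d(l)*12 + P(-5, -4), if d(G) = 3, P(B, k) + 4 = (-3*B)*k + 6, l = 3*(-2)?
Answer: -22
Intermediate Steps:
l = -6
P(B, k) = 2 - 3*B*k (P(B, k) = -4 + ((-3*B)*k + 6) = -4 + (-3*B*k + 6) = -4 + (6 - 3*B*k) = 2 - 3*B*k)
d(l)*12 + P(-5, -4) = 3*12 + (2 - 3*(-5)*(-4)) = 36 + (2 - 60) = 36 - 58 = -22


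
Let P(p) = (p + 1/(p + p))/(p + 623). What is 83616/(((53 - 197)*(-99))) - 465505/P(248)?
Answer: -19909383772694/12177891 ≈ -1.6349e+6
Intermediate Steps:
P(p) = (p + 1/(2*p))/(623 + p)
83616/(((53 - 197)*(-99))) - 465505/P(248) = 83616/(((53 - 197)*(-99))) - 465505*248*(623 + 248)/(½ + 248²) = 83616/((-144*(-99))) - 465505*216008/(½ + 61504) = 83616/14256 - 465505/((1/248)*(1/871)*(123009/2)) = 83616*(1/14256) - 465505/123009/432016 = 1742/297 - 465505*432016/123009 = 1742/297 - 201105608080/123009 = -19909383772694/12177891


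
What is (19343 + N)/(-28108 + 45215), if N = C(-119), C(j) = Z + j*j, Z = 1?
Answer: 33505/17107 ≈ 1.9586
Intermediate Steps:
C(j) = 1 + j² (C(j) = 1 + j*j = 1 + j²)
N = 14162 (N = 1 + (-119)² = 1 + 14161 = 14162)
(19343 + N)/(-28108 + 45215) = (19343 + 14162)/(-28108 + 45215) = 33505/17107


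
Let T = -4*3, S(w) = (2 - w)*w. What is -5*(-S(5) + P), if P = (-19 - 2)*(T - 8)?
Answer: -2175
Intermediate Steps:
S(w) = w*(2 - w)
T = -12
P = 420 (P = (-19 - 2)*(-12 - 8) = -21*(-20) = 420)
-5*(-S(5) + P) = -5*(-5*(2 - 1*5) + 420) = -5*(-5*(2 - 5) + 420) = -5*(-5*(-3) + 420) = -5*(-1*(-15) + 420) = -5*(15 + 420) = -5*435 = -2175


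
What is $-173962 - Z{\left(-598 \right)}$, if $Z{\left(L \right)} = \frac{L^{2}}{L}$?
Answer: $-173364$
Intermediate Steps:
$Z{\left(L \right)} = L$
$-173962 - Z{\left(-598 \right)} = -173962 - -598 = -173962 + 598 = -173364$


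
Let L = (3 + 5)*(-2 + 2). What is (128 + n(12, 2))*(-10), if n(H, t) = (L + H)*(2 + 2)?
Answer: -1760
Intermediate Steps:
L = 0 (L = 8*0 = 0)
n(H, t) = 4*H (n(H, t) = (0 + H)*(2 + 2) = H*4 = 4*H)
(128 + n(12, 2))*(-10) = (128 + 4*12)*(-10) = (128 + 48)*(-10) = 176*(-10) = -1760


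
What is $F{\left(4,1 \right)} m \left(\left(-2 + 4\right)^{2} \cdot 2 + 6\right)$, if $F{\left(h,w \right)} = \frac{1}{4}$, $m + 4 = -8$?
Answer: $-42$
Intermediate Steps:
$m = -12$ ($m = -4 - 8 = -12$)
$F{\left(h,w \right)} = \frac{1}{4}$
$F{\left(4,1 \right)} m \left(\left(-2 + 4\right)^{2} \cdot 2 + 6\right) = \frac{1}{4} \left(-12\right) \left(\left(-2 + 4\right)^{2} \cdot 2 + 6\right) = - 3 \left(2^{2} \cdot 2 + 6\right) = - 3 \left(4 \cdot 2 + 6\right) = - 3 \left(8 + 6\right) = \left(-3\right) 14 = -42$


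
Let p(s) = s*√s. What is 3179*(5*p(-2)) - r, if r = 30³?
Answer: -27000 - 31790*I*√2 ≈ -27000.0 - 44958.0*I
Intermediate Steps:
r = 27000
p(s) = s^(3/2)
3179*(5*p(-2)) - r = 3179*(5*(-2)^(3/2)) - 1*27000 = 3179*(5*(-2*I*√2)) - 27000 = 3179*(-10*I*√2) - 27000 = -31790*I*√2 - 27000 = -27000 - 31790*I*√2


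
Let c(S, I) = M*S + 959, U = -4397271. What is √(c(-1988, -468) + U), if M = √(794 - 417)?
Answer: 2*√(-1099078 - 497*√377) ≈ 2105.9*I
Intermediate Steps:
M = √377 ≈ 19.416
c(S, I) = 959 + S*√377 (c(S, I) = √377*S + 959 = S*√377 + 959 = 959 + S*√377)
√(c(-1988, -468) + U) = √((959 - 1988*√377) - 4397271) = √(-4396312 - 1988*√377)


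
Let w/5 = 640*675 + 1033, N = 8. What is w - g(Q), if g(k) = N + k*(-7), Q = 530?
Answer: 2168867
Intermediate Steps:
w = 2165165 (w = 5*(640*675 + 1033) = 5*(432000 + 1033) = 5*433033 = 2165165)
g(k) = 8 - 7*k (g(k) = 8 + k*(-7) = 8 - 7*k)
w - g(Q) = 2165165 - (8 - 7*530) = 2165165 - (8 - 3710) = 2165165 - 1*(-3702) = 2165165 + 3702 = 2168867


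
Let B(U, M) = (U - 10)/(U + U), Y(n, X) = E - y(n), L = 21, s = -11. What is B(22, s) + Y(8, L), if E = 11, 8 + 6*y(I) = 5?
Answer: 259/22 ≈ 11.773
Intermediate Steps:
y(I) = -½ (y(I) = -4/3 + (⅙)*5 = -4/3 + ⅚ = -½)
Y(n, X) = 23/2 (Y(n, X) = 11 - 1*(-½) = 11 + ½ = 23/2)
B(U, M) = (-10 + U)/(2*U) (B(U, M) = (-10 + U)/((2*U)) = (-10 + U)*(1/(2*U)) = (-10 + U)/(2*U))
B(22, s) + Y(8, L) = (½)*(-10 + 22)/22 + 23/2 = (½)*(1/22)*12 + 23/2 = 3/11 + 23/2 = 259/22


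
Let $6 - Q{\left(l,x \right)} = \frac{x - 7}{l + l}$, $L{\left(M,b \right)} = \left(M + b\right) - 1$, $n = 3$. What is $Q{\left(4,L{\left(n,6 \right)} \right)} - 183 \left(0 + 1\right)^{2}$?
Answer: $- \frac{1417}{8} \approx -177.13$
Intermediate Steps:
$L{\left(M,b \right)} = -1 + M + b$
$Q{\left(l,x \right)} = 6 - \frac{-7 + x}{2 l}$ ($Q{\left(l,x \right)} = 6 - \frac{x - 7}{l + l} = 6 - \frac{-7 + x}{2 l}$)
$Q{\left(4,L{\left(n,6 \right)} \right)} - 183 \left(0 + 1\right)^{2} = \frac{7 - \left(-1 + 3 + 6\right) + 12 \cdot 4}{2 \cdot 4} - 183 \left(0 + 1\right)^{2} = \frac{1}{2} \cdot \frac{1}{4} \left(7 - 8 + 48\right) - 183 \cdot 1^{2} = \frac{1}{2} \cdot \frac{1}{4} \left(7 - 8 + 48\right) - 183 = \frac{1}{2} \cdot \frac{1}{4} \cdot 47 - 183 = \frac{47}{8} - 183 = - \frac{1417}{8}$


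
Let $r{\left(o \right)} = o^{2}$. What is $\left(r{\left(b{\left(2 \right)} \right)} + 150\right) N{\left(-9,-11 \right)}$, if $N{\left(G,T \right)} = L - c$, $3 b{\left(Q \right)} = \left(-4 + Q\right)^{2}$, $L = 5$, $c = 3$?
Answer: $\frac{2732}{9} \approx 303.56$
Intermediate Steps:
$b{\left(Q \right)} = \frac{\left(-4 + Q\right)^{2}}{3}$
$N{\left(G,T \right)} = 2$ ($N{\left(G,T \right)} = 5 - 3 = 2$)
$\left(r{\left(b{\left(2 \right)} \right)} + 150\right) N{\left(-9,-11 \right)} = \left(\left(\frac{\left(-4 + 2\right)^{2}}{3}\right)^{2} + 150\right) 2 = \left(\left(\frac{\left(-2\right)^{2}}{3}\right)^{2} + 150\right) 2 = \left(\left(\frac{1}{3} \cdot 4\right)^{2} + 150\right) 2 = \left(\left(\frac{4}{3}\right)^{2} + 150\right) 2 = \left(\frac{16}{9} + 150\right) 2 = \frac{1366}{9} \cdot 2 = \frac{2732}{9}$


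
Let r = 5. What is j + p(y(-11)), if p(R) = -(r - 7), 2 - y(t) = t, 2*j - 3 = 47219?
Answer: 23613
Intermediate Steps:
j = 23611 (j = 3/2 + (½)*47219 = 3/2 + 47219/2 = 23611)
y(t) = 2 - t
p(R) = 2 (p(R) = -(5 - 7) = -1*(-2) = 2)
j + p(y(-11)) = 23611 + 2 = 23613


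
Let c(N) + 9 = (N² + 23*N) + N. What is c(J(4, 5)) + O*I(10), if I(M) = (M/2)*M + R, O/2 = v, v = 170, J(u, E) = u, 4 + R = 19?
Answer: 22203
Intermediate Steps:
R = 15 (R = -4 + 19 = 15)
c(N) = -9 + N² + 24*N (c(N) = -9 + ((N² + 23*N) + N) = -9 + (N² + 24*N) = -9 + N² + 24*N)
O = 340 (O = 2*170 = 340)
I(M) = 15 + M²/2 (I(M) = (M/2)*M + 15 = M²/2 + 15 = 15 + M²/2)
c(J(4, 5)) + O*I(10) = (-9 + 4² + 24*4) + 340*(15 + (½)*10²) = (-9 + 16 + 96) + 340*(15 + (½)*100) = 103 + 340*(15 + 50) = 103 + 340*65 = 103 + 22100 = 22203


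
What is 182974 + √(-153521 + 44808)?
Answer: 182974 + I*√108713 ≈ 1.8297e+5 + 329.72*I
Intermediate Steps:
182974 + √(-153521 + 44808) = 182974 + √(-108713) = 182974 + I*√108713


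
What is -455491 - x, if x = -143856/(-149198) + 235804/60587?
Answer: -2058718109799315/4519729613 ≈ -4.5550e+5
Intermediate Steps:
x = 21948644332/4519729613 (x = -143856*(-1/149198) + 235804*(1/60587) = 71928/74599 + 235804/60587 = 21948644332/4519729613 ≈ 4.8562)
-455491 - x = -455491 - 1*21948644332/4519729613 = -455491 - 21948644332/4519729613 = -2058718109799315/4519729613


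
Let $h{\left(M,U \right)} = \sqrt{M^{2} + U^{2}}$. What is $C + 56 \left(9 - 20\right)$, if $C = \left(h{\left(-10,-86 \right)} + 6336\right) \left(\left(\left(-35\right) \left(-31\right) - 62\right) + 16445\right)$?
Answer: $110676632 + 34936 \sqrt{1874} \approx 1.1219 \cdot 10^{8}$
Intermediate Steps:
$C = 110677248 + 34936 \sqrt{1874}$ ($C = \left(\sqrt{\left(-10\right)^{2} + \left(-86\right)^{2}} + 6336\right) \left(\left(\left(-35\right) \left(-31\right) - 62\right) + 16445\right) = \left(\sqrt{100 + 7396} + 6336\right) \left(\left(1085 - 62\right) + 16445\right) = \left(\sqrt{7496} + 6336\right) \left(1023 + 16445\right) = \left(2 \sqrt{1874} + 6336\right) 17468 = \left(6336 + 2 \sqrt{1874}\right) 17468 = 110677248 + 34936 \sqrt{1874} \approx 1.1219 \cdot 10^{8}$)
$C + 56 \left(9 - 20\right) = \left(110677248 + 34936 \sqrt{1874}\right) + 56 \left(9 - 20\right) = \left(110677248 + 34936 \sqrt{1874}\right) + 56 \left(-11\right) = \left(110677248 + 34936 \sqrt{1874}\right) - 616 = 110676632 + 34936 \sqrt{1874}$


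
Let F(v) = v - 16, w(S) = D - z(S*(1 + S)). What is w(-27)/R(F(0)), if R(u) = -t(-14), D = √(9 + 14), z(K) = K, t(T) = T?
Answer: -351/7 + √23/14 ≈ -49.800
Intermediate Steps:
D = √23 ≈ 4.7958
w(S) = √23 - S*(1 + S)
F(v) = -16 + v
R(u) = 14 (R(u) = -1*(-14) = 14)
w(-27)/R(F(0)) = (√23 - 1*(-27)*(1 - 27))/14 = (√23 - 1*(-27)*(-26))*(1/14) = (√23 - 702)*(1/14) = (-702 + √23)*(1/14) = -351/7 + √23/14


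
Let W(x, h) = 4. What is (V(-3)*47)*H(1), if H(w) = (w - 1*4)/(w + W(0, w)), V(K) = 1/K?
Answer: 47/5 ≈ 9.4000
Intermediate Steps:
V(K) = 1/K
H(w) = (-4 + w)/(4 + w) (H(w) = (w - 1*4)/(w + 4) = (w - 4)/(4 + w) = (-4 + w)/(4 + w))
(V(-3)*47)*H(1) = (47/(-3))*((-4 + 1)/(4 + 1)) = (-⅓*47)*(-3/5) = -47*(-3)/15 = -47/3*(-⅗) = 47/5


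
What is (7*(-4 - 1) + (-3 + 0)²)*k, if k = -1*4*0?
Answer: 0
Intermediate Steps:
k = 0 (k = -4*0 = 0)
(7*(-4 - 1) + (-3 + 0)²)*k = (7*(-4 - 1) + (-3 + 0)²)*0 = (7*(-5) + (-3)²)*0 = (-35 + 9)*0 = -26*0 = 0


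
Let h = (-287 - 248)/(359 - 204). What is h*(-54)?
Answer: 5778/31 ≈ 186.39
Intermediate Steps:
h = -107/31 (h = -535/155 = -535*1/155 = -107/31 ≈ -3.4516)
h*(-54) = -107/31*(-54) = 5778/31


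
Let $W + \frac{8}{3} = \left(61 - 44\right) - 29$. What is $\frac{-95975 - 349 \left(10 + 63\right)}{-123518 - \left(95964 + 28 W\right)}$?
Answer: $\frac{182178}{328607} \approx 0.55439$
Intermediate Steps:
$W = - \frac{44}{3}$ ($W = - \frac{8}{3} + \left(\left(61 - 44\right) - 29\right) = - \frac{8}{3} + \left(17 - 29\right) = - \frac{8}{3} - 12 = - \frac{44}{3} \approx -14.667$)
$\frac{-95975 - 349 \left(10 + 63\right)}{-123518 - \left(95964 + 28 W\right)} = \frac{-95975 - 349 \left(10 + 63\right)}{-123518 + \left(-96138 + \left(\left(-28\right) \left(- \frac{44}{3}\right) + 174\right)\right)} = \frac{-95975 - 25477}{-123518 + \left(-96138 + \left(\frac{1232}{3} + 174\right)\right)} = \frac{-95975 - 25477}{-123518 + \left(-96138 + \frac{1754}{3}\right)} = - \frac{121452}{-123518 - \frac{286660}{3}} = - \frac{121452}{- \frac{657214}{3}} = \left(-121452\right) \left(- \frac{3}{657214}\right) = \frac{182178}{328607}$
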